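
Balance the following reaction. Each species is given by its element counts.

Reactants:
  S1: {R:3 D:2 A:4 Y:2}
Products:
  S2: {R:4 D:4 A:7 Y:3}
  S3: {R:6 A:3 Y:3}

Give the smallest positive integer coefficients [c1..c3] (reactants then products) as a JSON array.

Coefficients: [6, 3, 1]

R: 6·3 = 18 | 3·4+1·6 = 18
D: 6·2 = 12 | 3·4+1·0 = 12
A: 6·4 = 24 | 3·7+1·3 = 24
Y: 6·2 = 12 | 3·3+1·3 = 12
gcd(6,3,1) = 1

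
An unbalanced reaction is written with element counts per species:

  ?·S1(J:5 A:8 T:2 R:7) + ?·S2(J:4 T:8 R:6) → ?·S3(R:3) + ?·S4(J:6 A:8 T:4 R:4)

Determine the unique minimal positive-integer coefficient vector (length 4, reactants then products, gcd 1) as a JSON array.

Coefficients: [4, 1, 6, 4]

J: 4·5+1·4 = 24 | 6·0+4·6 = 24
A: 4·8+1·0 = 32 | 6·0+4·8 = 32
T: 4·2+1·8 = 16 | 6·0+4·4 = 16
R: 4·7+1·6 = 34 | 6·3+4·4 = 34
gcd(4,1,6,4) = 1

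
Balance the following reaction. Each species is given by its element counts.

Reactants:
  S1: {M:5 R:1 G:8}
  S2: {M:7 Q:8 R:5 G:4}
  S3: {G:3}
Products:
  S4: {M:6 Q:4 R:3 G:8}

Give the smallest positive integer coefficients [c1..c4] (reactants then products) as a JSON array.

M: 3·5+3·7+4·0 = 36 | 6·6 = 36
Q: 3·0+3·8+4·0 = 24 | 6·4 = 24
R: 3·1+3·5+4·0 = 18 | 6·3 = 18
G: 3·8+3·4+4·3 = 48 | 6·8 = 48
gcd(3,3,4,6) = 1

Coefficients: [3, 3, 4, 6]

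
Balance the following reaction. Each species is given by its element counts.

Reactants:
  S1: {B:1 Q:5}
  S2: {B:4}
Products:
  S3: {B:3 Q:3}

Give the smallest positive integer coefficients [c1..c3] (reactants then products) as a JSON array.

Coefficients: [3, 3, 5]

B: 3·1+3·4 = 15 | 5·3 = 15
Q: 3·5+3·0 = 15 | 5·3 = 15
gcd(3,3,5) = 1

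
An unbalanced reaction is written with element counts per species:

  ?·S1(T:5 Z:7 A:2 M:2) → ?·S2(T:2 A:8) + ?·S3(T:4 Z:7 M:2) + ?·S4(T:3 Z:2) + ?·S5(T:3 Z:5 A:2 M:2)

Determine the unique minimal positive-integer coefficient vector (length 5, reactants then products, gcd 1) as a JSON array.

Coefficients: [6, 1, 4, 2, 2]

T: 6·5 = 30 | 1·2+4·4+2·3+2·3 = 30
Z: 6·7 = 42 | 1·0+4·7+2·2+2·5 = 42
A: 6·2 = 12 | 1·8+4·0+2·0+2·2 = 12
M: 6·2 = 12 | 1·0+4·2+2·0+2·2 = 12
gcd(6,1,4,2,2) = 1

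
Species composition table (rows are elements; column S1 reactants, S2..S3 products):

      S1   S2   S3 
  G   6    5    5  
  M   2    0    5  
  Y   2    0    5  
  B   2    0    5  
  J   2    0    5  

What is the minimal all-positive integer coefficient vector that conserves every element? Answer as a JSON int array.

G: 5·6 = 30 | 4·5+2·5 = 30
M: 5·2 = 10 | 4·0+2·5 = 10
Y: 5·2 = 10 | 4·0+2·5 = 10
B: 5·2 = 10 | 4·0+2·5 = 10
J: 5·2 = 10 | 4·0+2·5 = 10
gcd(5,4,2) = 1

Coefficients: [5, 4, 2]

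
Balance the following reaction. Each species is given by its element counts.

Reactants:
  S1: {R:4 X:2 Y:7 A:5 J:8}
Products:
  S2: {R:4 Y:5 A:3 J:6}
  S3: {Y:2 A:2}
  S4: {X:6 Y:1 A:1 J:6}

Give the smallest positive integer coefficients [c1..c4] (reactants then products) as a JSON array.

Coefficients: [6, 6, 5, 2]

R: 6·4 = 24 | 6·4+5·0+2·0 = 24
X: 6·2 = 12 | 6·0+5·0+2·6 = 12
Y: 6·7 = 42 | 6·5+5·2+2·1 = 42
A: 6·5 = 30 | 6·3+5·2+2·1 = 30
J: 6·8 = 48 | 6·6+5·0+2·6 = 48
gcd(6,6,5,2) = 1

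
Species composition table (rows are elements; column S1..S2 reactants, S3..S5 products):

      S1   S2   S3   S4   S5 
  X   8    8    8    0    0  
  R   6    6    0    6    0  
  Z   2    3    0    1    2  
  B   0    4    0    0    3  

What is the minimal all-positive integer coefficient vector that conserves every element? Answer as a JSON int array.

X: 2·8+3·8 = 40 | 5·8+5·0+4·0 = 40
R: 2·6+3·6 = 30 | 5·0+5·6+4·0 = 30
Z: 2·2+3·3 = 13 | 5·0+5·1+4·2 = 13
B: 2·0+3·4 = 12 | 5·0+5·0+4·3 = 12
gcd(2,3,5,5,4) = 1

Coefficients: [2, 3, 5, 5, 4]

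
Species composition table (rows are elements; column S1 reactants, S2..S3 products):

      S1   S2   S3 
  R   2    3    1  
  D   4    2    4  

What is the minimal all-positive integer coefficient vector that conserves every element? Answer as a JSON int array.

R: 5·2 = 10 | 2·3+4·1 = 10
D: 5·4 = 20 | 2·2+4·4 = 20
gcd(5,2,4) = 1

Coefficients: [5, 2, 4]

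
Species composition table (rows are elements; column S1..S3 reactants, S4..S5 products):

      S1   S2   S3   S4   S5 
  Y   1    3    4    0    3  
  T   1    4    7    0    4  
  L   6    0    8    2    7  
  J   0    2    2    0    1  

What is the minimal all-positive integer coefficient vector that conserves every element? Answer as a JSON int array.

Y: 5·1+1·3+1·4 = 12 | 5·0+4·3 = 12
T: 5·1+1·4+1·7 = 16 | 5·0+4·4 = 16
L: 5·6+1·0+1·8 = 38 | 5·2+4·7 = 38
J: 5·0+1·2+1·2 = 4 | 5·0+4·1 = 4
gcd(5,1,1,5,4) = 1

Coefficients: [5, 1, 1, 5, 4]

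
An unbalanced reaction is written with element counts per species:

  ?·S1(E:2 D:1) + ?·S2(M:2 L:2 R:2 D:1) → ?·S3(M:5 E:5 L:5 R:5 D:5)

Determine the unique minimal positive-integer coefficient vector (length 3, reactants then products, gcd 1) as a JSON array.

M: 5·0+5·2 = 10 | 2·5 = 10
E: 5·2+5·0 = 10 | 2·5 = 10
L: 5·0+5·2 = 10 | 2·5 = 10
R: 5·0+5·2 = 10 | 2·5 = 10
D: 5·1+5·1 = 10 | 2·5 = 10
gcd(5,5,2) = 1

Coefficients: [5, 5, 2]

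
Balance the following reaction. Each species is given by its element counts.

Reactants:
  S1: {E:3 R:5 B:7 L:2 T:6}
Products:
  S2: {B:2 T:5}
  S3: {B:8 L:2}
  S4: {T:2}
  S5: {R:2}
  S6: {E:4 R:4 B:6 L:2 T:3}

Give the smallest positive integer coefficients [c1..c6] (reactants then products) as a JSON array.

E: 4·3 = 12 | 1·0+1·0+5·0+4·0+3·4 = 12
R: 4·5 = 20 | 1·0+1·0+5·0+4·2+3·4 = 20
B: 4·7 = 28 | 1·2+1·8+5·0+4·0+3·6 = 28
L: 4·2 = 8 | 1·0+1·2+5·0+4·0+3·2 = 8
T: 4·6 = 24 | 1·5+1·0+5·2+4·0+3·3 = 24
gcd(4,1,1,5,4,3) = 1

Coefficients: [4, 1, 1, 5, 4, 3]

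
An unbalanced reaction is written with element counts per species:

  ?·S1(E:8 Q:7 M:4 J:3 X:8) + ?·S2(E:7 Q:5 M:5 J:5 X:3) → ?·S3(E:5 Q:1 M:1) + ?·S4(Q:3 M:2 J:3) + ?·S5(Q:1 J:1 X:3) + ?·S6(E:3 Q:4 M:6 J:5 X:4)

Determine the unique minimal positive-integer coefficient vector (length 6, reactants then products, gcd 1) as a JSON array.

E: 1·8+4·7 = 36 | 6·5+3·0+4·0+2·3 = 36
Q: 1·7+4·5 = 27 | 6·1+3·3+4·1+2·4 = 27
M: 1·4+4·5 = 24 | 6·1+3·2+4·0+2·6 = 24
J: 1·3+4·5 = 23 | 6·0+3·3+4·1+2·5 = 23
X: 1·8+4·3 = 20 | 6·0+3·0+4·3+2·4 = 20
gcd(1,4,6,3,4,2) = 1

Coefficients: [1, 4, 6, 3, 4, 2]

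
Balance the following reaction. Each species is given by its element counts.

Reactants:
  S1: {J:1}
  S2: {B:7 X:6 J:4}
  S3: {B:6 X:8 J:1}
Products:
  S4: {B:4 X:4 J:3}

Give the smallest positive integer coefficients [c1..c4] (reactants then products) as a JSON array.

B: 6·0+2·7+1·6 = 20 | 5·4 = 20
X: 6·0+2·6+1·8 = 20 | 5·4 = 20
J: 6·1+2·4+1·1 = 15 | 5·3 = 15
gcd(6,2,1,5) = 1

Coefficients: [6, 2, 1, 5]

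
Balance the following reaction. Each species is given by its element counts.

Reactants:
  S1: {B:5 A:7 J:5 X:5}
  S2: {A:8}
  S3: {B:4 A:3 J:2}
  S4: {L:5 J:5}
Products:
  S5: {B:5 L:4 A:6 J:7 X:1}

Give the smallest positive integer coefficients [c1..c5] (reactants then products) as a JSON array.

Coefficients: [1, 1, 5, 4, 5]

B: 1·5+1·0+5·4+4·0 = 25 | 5·5 = 25
L: 1·0+1·0+5·0+4·5 = 20 | 5·4 = 20
A: 1·7+1·8+5·3+4·0 = 30 | 5·6 = 30
J: 1·5+1·0+5·2+4·5 = 35 | 5·7 = 35
X: 1·5+1·0+5·0+4·0 = 5 | 5·1 = 5
gcd(1,1,5,4,5) = 1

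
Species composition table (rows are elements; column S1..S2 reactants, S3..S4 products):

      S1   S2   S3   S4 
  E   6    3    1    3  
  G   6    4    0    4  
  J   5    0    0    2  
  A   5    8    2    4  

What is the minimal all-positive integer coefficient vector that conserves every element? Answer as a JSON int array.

E: 2·6+2·3 = 18 | 3·1+5·3 = 18
G: 2·6+2·4 = 20 | 3·0+5·4 = 20
J: 2·5+2·0 = 10 | 3·0+5·2 = 10
A: 2·5+2·8 = 26 | 3·2+5·4 = 26
gcd(2,2,3,5) = 1

Coefficients: [2, 2, 3, 5]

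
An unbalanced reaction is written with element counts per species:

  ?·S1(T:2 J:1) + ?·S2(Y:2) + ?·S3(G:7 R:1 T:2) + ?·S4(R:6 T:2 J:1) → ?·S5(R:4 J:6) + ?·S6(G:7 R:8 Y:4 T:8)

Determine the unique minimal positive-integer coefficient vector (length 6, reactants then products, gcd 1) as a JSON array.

Coefficients: [3, 4, 2, 3, 1, 2]

G: 3·0+4·0+2·7+3·0 = 14 | 1·0+2·7 = 14
R: 3·0+4·0+2·1+3·6 = 20 | 1·4+2·8 = 20
Y: 3·0+4·2+2·0+3·0 = 8 | 1·0+2·4 = 8
T: 3·2+4·0+2·2+3·2 = 16 | 1·0+2·8 = 16
J: 3·1+4·0+2·0+3·1 = 6 | 1·6+2·0 = 6
gcd(3,4,2,3,1,2) = 1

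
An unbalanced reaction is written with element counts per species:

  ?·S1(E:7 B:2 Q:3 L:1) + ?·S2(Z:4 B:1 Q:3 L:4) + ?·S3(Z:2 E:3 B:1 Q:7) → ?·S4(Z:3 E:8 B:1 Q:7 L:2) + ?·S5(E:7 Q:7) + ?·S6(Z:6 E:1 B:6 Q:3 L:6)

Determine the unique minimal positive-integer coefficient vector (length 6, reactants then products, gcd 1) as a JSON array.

Z: 6·0+4·4+4·2 = 24 | 2·3+5·0+3·6 = 24
E: 6·7+4·0+4·3 = 54 | 2·8+5·7+3·1 = 54
B: 6·2+4·1+4·1 = 20 | 2·1+5·0+3·6 = 20
Q: 6·3+4·3+4·7 = 58 | 2·7+5·7+3·3 = 58
L: 6·1+4·4+4·0 = 22 | 2·2+5·0+3·6 = 22
gcd(6,4,4,2,5,3) = 1

Coefficients: [6, 4, 4, 2, 5, 3]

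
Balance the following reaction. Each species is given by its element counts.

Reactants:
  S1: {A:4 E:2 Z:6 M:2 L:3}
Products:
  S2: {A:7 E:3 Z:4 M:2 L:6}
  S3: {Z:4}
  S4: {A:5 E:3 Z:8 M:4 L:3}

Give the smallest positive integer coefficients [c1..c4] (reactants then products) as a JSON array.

A: 6·4 = 24 | 2·7+3·0+2·5 = 24
E: 6·2 = 12 | 2·3+3·0+2·3 = 12
Z: 6·6 = 36 | 2·4+3·4+2·8 = 36
M: 6·2 = 12 | 2·2+3·0+2·4 = 12
L: 6·3 = 18 | 2·6+3·0+2·3 = 18
gcd(6,2,3,2) = 1

Coefficients: [6, 2, 3, 2]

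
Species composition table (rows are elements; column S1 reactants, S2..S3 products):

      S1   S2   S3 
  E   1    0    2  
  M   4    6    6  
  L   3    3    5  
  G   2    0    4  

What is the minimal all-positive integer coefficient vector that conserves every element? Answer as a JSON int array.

E: 6·1 = 6 | 1·0+3·2 = 6
M: 6·4 = 24 | 1·6+3·6 = 24
L: 6·3 = 18 | 1·3+3·5 = 18
G: 6·2 = 12 | 1·0+3·4 = 12
gcd(6,1,3) = 1

Coefficients: [6, 1, 3]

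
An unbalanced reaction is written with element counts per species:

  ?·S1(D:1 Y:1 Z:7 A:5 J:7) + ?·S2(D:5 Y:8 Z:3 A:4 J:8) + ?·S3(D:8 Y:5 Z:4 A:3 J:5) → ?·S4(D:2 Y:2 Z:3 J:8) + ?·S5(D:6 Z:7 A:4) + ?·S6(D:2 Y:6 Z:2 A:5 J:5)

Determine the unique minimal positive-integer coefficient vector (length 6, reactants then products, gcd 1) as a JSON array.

Coefficients: [4, 4, 2, 5, 3, 6]

D: 4·1+4·5+2·8 = 40 | 5·2+3·6+6·2 = 40
Y: 4·1+4·8+2·5 = 46 | 5·2+3·0+6·6 = 46
Z: 4·7+4·3+2·4 = 48 | 5·3+3·7+6·2 = 48
A: 4·5+4·4+2·3 = 42 | 5·0+3·4+6·5 = 42
J: 4·7+4·8+2·5 = 70 | 5·8+3·0+6·5 = 70
gcd(4,4,2,5,3,6) = 1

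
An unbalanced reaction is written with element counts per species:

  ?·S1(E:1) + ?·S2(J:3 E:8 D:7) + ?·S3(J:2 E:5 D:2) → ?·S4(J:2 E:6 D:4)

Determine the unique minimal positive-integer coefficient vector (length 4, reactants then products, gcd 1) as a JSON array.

Coefficients: [3, 2, 1, 4]

J: 3·0+2·3+1·2 = 8 | 4·2 = 8
E: 3·1+2·8+1·5 = 24 | 4·6 = 24
D: 3·0+2·7+1·2 = 16 | 4·4 = 16
gcd(3,2,1,4) = 1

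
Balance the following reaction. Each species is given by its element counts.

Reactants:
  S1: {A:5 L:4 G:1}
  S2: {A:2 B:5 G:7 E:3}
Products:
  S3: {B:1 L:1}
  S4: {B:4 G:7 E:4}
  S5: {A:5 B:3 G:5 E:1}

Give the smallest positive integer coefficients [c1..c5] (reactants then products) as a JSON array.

A: 1·5+5·2 = 15 | 4·0+3·0+3·5 = 15
B: 1·0+5·5 = 25 | 4·1+3·4+3·3 = 25
L: 1·4+5·0 = 4 | 4·1+3·0+3·0 = 4
G: 1·1+5·7 = 36 | 4·0+3·7+3·5 = 36
E: 1·0+5·3 = 15 | 4·0+3·4+3·1 = 15
gcd(1,5,4,3,3) = 1

Coefficients: [1, 5, 4, 3, 3]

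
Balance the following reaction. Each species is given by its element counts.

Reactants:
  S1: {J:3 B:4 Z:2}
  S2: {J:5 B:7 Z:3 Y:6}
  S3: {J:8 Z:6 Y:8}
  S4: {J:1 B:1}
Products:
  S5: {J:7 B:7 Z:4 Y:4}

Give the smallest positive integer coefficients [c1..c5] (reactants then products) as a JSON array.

Coefficients: [4, 2, 1, 5, 5]

J: 4·3+2·5+1·8+5·1 = 35 | 5·7 = 35
B: 4·4+2·7+1·0+5·1 = 35 | 5·7 = 35
Z: 4·2+2·3+1·6+5·0 = 20 | 5·4 = 20
Y: 4·0+2·6+1·8+5·0 = 20 | 5·4 = 20
gcd(4,2,1,5,5) = 1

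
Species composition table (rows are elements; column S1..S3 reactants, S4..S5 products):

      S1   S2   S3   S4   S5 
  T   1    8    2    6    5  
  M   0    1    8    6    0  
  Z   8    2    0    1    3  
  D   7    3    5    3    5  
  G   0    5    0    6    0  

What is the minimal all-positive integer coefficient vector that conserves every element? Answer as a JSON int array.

T: 1·1+6·8+3·2 = 55 | 5·6+5·5 = 55
M: 1·0+6·1+3·8 = 30 | 5·6+5·0 = 30
Z: 1·8+6·2+3·0 = 20 | 5·1+5·3 = 20
D: 1·7+6·3+3·5 = 40 | 5·3+5·5 = 40
G: 1·0+6·5+3·0 = 30 | 5·6+5·0 = 30
gcd(1,6,3,5,5) = 1

Coefficients: [1, 6, 3, 5, 5]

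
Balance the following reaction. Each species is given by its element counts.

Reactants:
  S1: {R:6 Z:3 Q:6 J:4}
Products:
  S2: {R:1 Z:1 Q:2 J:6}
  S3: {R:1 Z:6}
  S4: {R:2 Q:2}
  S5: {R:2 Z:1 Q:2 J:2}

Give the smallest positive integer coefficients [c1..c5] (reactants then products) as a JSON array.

Coefficients: [4, 1, 1, 6, 5]

R: 4·6 = 24 | 1·1+1·1+6·2+5·2 = 24
Z: 4·3 = 12 | 1·1+1·6+6·0+5·1 = 12
Q: 4·6 = 24 | 1·2+1·0+6·2+5·2 = 24
J: 4·4 = 16 | 1·6+1·0+6·0+5·2 = 16
gcd(4,1,1,6,5) = 1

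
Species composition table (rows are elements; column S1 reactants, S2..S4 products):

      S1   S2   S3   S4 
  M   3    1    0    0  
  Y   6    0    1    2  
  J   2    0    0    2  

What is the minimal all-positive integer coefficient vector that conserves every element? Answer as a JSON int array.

M: 1·3 = 3 | 3·1+4·0+1·0 = 3
Y: 1·6 = 6 | 3·0+4·1+1·2 = 6
J: 1·2 = 2 | 3·0+4·0+1·2 = 2
gcd(1,3,4,1) = 1

Coefficients: [1, 3, 4, 1]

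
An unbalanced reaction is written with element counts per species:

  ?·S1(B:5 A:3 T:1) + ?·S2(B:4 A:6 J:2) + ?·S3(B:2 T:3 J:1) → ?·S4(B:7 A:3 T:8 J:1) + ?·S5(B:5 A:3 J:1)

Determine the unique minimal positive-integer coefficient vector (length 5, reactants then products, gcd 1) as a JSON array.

B: 6·5+1·4+6·2 = 46 | 3·7+5·5 = 46
A: 6·3+1·6+6·0 = 24 | 3·3+5·3 = 24
T: 6·1+1·0+6·3 = 24 | 3·8+5·0 = 24
J: 6·0+1·2+6·1 = 8 | 3·1+5·1 = 8
gcd(6,1,6,3,5) = 1

Coefficients: [6, 1, 6, 3, 5]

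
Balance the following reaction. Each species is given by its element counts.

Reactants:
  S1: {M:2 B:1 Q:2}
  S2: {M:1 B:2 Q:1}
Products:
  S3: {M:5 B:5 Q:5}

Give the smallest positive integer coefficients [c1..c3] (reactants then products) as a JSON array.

Coefficients: [5, 5, 3]

M: 5·2+5·1 = 15 | 3·5 = 15
B: 5·1+5·2 = 15 | 3·5 = 15
Q: 5·2+5·1 = 15 | 3·5 = 15
gcd(5,5,3) = 1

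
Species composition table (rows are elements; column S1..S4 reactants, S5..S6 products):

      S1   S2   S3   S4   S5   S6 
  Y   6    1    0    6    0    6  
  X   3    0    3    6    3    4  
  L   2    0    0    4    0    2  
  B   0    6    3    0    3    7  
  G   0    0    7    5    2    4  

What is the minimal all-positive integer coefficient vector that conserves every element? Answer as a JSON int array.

Y: 4·6+6·1+3·0+1·6 = 36 | 1·0+6·6 = 36
X: 4·3+6·0+3·3+1·6 = 27 | 1·3+6·4 = 27
L: 4·2+6·0+3·0+1·4 = 12 | 1·0+6·2 = 12
B: 4·0+6·6+3·3+1·0 = 45 | 1·3+6·7 = 45
G: 4·0+6·0+3·7+1·5 = 26 | 1·2+6·4 = 26
gcd(4,6,3,1,1,6) = 1

Coefficients: [4, 6, 3, 1, 1, 6]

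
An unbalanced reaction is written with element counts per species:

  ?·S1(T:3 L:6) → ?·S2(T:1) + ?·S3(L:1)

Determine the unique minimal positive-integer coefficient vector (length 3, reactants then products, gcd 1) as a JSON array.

Coefficients: [1, 3, 6]

T: 1·3 = 3 | 3·1+6·0 = 3
L: 1·6 = 6 | 3·0+6·1 = 6
gcd(1,3,6) = 1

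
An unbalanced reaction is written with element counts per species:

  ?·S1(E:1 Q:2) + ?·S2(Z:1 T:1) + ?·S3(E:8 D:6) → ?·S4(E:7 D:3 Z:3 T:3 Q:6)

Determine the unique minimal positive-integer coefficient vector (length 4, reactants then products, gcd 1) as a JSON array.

E: 6·1+6·0+1·8 = 14 | 2·7 = 14
D: 6·0+6·0+1·6 = 6 | 2·3 = 6
Z: 6·0+6·1+1·0 = 6 | 2·3 = 6
T: 6·0+6·1+1·0 = 6 | 2·3 = 6
Q: 6·2+6·0+1·0 = 12 | 2·6 = 12
gcd(6,6,1,2) = 1

Coefficients: [6, 6, 1, 2]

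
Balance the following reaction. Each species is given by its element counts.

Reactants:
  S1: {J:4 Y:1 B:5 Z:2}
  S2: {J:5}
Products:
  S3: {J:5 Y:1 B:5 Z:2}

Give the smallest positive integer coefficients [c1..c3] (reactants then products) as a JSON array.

J: 5·4+1·5 = 25 | 5·5 = 25
Y: 5·1+1·0 = 5 | 5·1 = 5
B: 5·5+1·0 = 25 | 5·5 = 25
Z: 5·2+1·0 = 10 | 5·2 = 10
gcd(5,1,5) = 1

Coefficients: [5, 1, 5]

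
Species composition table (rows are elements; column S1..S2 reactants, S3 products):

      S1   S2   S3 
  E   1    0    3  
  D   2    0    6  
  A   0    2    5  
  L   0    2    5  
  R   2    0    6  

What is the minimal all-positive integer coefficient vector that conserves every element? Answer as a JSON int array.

E: 6·1+5·0 = 6 | 2·3 = 6
D: 6·2+5·0 = 12 | 2·6 = 12
A: 6·0+5·2 = 10 | 2·5 = 10
L: 6·0+5·2 = 10 | 2·5 = 10
R: 6·2+5·0 = 12 | 2·6 = 12
gcd(6,5,2) = 1

Coefficients: [6, 5, 2]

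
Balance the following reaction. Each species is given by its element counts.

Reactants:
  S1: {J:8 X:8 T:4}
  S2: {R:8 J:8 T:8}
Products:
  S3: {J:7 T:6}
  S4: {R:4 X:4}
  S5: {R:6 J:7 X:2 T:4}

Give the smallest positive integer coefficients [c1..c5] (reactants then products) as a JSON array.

R: 3·0+4·8 = 32 | 6·0+5·4+2·6 = 32
J: 3·8+4·8 = 56 | 6·7+5·0+2·7 = 56
X: 3·8+4·0 = 24 | 6·0+5·4+2·2 = 24
T: 3·4+4·8 = 44 | 6·6+5·0+2·4 = 44
gcd(3,4,6,5,2) = 1

Coefficients: [3, 4, 6, 5, 2]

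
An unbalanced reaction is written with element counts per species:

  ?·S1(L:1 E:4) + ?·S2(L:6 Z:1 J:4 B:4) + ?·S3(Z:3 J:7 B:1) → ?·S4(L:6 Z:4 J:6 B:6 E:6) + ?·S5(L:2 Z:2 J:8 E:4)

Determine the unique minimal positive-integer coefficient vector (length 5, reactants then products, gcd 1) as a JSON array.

L: 6·1+2·6+4·0 = 18 | 2·6+3·2 = 18
Z: 6·0+2·1+4·3 = 14 | 2·4+3·2 = 14
J: 6·0+2·4+4·7 = 36 | 2·6+3·8 = 36
B: 6·0+2·4+4·1 = 12 | 2·6+3·0 = 12
E: 6·4+2·0+4·0 = 24 | 2·6+3·4 = 24
gcd(6,2,4,2,3) = 1

Coefficients: [6, 2, 4, 2, 3]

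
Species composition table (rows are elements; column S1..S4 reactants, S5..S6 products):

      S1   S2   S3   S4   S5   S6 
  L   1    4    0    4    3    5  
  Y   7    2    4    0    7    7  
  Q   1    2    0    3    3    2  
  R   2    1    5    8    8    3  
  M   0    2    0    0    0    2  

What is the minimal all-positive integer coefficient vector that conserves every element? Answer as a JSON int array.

L: 6·1+3·4+2·0+3·4 = 30 | 5·3+3·5 = 30
Y: 6·7+3·2+2·4+3·0 = 56 | 5·7+3·7 = 56
Q: 6·1+3·2+2·0+3·3 = 21 | 5·3+3·2 = 21
R: 6·2+3·1+2·5+3·8 = 49 | 5·8+3·3 = 49
M: 6·0+3·2+2·0+3·0 = 6 | 5·0+3·2 = 6
gcd(6,3,2,3,5,3) = 1

Coefficients: [6, 3, 2, 3, 5, 3]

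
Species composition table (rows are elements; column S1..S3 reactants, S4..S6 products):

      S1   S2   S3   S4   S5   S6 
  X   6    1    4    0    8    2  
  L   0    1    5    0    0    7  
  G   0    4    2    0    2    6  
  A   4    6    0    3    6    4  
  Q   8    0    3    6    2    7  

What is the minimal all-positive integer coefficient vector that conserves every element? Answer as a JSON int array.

X: 6·6+6·1+3·4 = 54 | 4·0+6·8+3·2 = 54
L: 6·0+6·1+3·5 = 21 | 4·0+6·0+3·7 = 21
G: 6·0+6·4+3·2 = 30 | 4·0+6·2+3·6 = 30
A: 6·4+6·6+3·0 = 60 | 4·3+6·6+3·4 = 60
Q: 6·8+6·0+3·3 = 57 | 4·6+6·2+3·7 = 57
gcd(6,6,3,4,6,3) = 1

Coefficients: [6, 6, 3, 4, 6, 3]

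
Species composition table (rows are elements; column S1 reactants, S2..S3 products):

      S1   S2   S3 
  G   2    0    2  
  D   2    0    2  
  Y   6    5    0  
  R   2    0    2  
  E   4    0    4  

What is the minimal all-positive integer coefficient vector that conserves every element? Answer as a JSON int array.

G: 5·2 = 10 | 6·0+5·2 = 10
D: 5·2 = 10 | 6·0+5·2 = 10
Y: 5·6 = 30 | 6·5+5·0 = 30
R: 5·2 = 10 | 6·0+5·2 = 10
E: 5·4 = 20 | 6·0+5·4 = 20
gcd(5,6,5) = 1

Coefficients: [5, 6, 5]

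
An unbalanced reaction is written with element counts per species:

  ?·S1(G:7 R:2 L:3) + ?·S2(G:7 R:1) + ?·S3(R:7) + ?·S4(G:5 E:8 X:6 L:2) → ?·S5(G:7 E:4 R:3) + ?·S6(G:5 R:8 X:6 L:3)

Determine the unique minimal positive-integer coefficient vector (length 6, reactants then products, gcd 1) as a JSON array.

Coefficients: [1, 5, 5, 3, 6, 3]

G: 1·7+5·7+5·0+3·5 = 57 | 6·7+3·5 = 57
E: 1·0+5·0+5·0+3·8 = 24 | 6·4+3·0 = 24
R: 1·2+5·1+5·7+3·0 = 42 | 6·3+3·8 = 42
X: 1·0+5·0+5·0+3·6 = 18 | 6·0+3·6 = 18
L: 1·3+5·0+5·0+3·2 = 9 | 6·0+3·3 = 9
gcd(1,5,5,3,6,3) = 1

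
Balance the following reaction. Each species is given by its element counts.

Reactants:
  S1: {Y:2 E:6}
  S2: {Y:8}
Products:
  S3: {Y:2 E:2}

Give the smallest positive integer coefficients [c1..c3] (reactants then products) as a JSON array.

Y: 2·2+1·8 = 12 | 6·2 = 12
E: 2·6+1·0 = 12 | 6·2 = 12
gcd(2,1,6) = 1

Coefficients: [2, 1, 6]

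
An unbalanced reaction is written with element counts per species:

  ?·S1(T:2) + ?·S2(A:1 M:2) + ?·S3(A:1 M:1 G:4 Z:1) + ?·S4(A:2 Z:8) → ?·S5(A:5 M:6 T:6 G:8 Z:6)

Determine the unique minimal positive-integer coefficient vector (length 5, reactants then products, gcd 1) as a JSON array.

A: 6·0+4·1+4·1+1·2 = 10 | 2·5 = 10
M: 6·0+4·2+4·1+1·0 = 12 | 2·6 = 12
T: 6·2+4·0+4·0+1·0 = 12 | 2·6 = 12
G: 6·0+4·0+4·4+1·0 = 16 | 2·8 = 16
Z: 6·0+4·0+4·1+1·8 = 12 | 2·6 = 12
gcd(6,4,4,1,2) = 1

Coefficients: [6, 4, 4, 1, 2]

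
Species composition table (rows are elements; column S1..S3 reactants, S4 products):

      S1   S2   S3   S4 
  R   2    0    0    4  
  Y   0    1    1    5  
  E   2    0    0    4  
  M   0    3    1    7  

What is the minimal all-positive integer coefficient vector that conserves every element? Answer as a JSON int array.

Coefficients: [2, 1, 4, 1]

R: 2·2+1·0+4·0 = 4 | 1·4 = 4
Y: 2·0+1·1+4·1 = 5 | 1·5 = 5
E: 2·2+1·0+4·0 = 4 | 1·4 = 4
M: 2·0+1·3+4·1 = 7 | 1·7 = 7
gcd(2,1,4,1) = 1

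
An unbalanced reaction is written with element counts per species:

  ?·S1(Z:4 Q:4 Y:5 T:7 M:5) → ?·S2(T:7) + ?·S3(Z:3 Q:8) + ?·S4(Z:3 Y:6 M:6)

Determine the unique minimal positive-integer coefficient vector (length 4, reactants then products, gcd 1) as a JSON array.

Coefficients: [6, 6, 3, 5]

Z: 6·4 = 24 | 6·0+3·3+5·3 = 24
Q: 6·4 = 24 | 6·0+3·8+5·0 = 24
Y: 6·5 = 30 | 6·0+3·0+5·6 = 30
T: 6·7 = 42 | 6·7+3·0+5·0 = 42
M: 6·5 = 30 | 6·0+3·0+5·6 = 30
gcd(6,6,3,5) = 1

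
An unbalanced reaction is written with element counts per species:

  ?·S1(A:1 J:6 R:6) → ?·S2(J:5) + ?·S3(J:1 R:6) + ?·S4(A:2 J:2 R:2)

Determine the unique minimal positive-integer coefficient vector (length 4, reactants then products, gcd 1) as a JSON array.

A: 6·1 = 6 | 5·0+5·0+3·2 = 6
J: 6·6 = 36 | 5·5+5·1+3·2 = 36
R: 6·6 = 36 | 5·0+5·6+3·2 = 36
gcd(6,5,5,3) = 1

Coefficients: [6, 5, 5, 3]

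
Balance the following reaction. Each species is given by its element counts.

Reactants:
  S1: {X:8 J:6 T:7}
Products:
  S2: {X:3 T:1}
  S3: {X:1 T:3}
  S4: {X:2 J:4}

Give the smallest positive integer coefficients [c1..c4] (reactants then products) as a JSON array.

X: 2·8 = 16 | 2·3+4·1+3·2 = 16
J: 2·6 = 12 | 2·0+4·0+3·4 = 12
T: 2·7 = 14 | 2·1+4·3+3·0 = 14
gcd(2,2,4,3) = 1

Coefficients: [2, 2, 4, 3]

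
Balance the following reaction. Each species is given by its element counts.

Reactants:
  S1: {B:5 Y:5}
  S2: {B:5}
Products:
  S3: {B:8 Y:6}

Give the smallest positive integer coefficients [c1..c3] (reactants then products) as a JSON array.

Coefficients: [6, 2, 5]

B: 6·5+2·5 = 40 | 5·8 = 40
Y: 6·5+2·0 = 30 | 5·6 = 30
gcd(6,2,5) = 1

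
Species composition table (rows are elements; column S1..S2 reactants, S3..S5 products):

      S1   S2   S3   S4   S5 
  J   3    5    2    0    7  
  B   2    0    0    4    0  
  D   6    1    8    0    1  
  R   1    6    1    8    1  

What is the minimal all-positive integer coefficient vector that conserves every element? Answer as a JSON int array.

J: 4·3+3·5 = 27 | 3·2+2·0+3·7 = 27
B: 4·2+3·0 = 8 | 3·0+2·4+3·0 = 8
D: 4·6+3·1 = 27 | 3·8+2·0+3·1 = 27
R: 4·1+3·6 = 22 | 3·1+2·8+3·1 = 22
gcd(4,3,3,2,3) = 1

Coefficients: [4, 3, 3, 2, 3]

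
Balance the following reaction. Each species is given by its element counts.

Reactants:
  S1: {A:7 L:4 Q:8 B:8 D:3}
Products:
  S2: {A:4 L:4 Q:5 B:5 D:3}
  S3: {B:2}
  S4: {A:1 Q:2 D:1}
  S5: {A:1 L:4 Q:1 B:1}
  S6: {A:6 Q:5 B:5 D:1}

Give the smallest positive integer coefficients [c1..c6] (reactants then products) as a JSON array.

Coefficients: [5, 2, 6, 6, 3, 3]

A: 5·7 = 35 | 2·4+6·0+6·1+3·1+3·6 = 35
L: 5·4 = 20 | 2·4+6·0+6·0+3·4+3·0 = 20
Q: 5·8 = 40 | 2·5+6·0+6·2+3·1+3·5 = 40
B: 5·8 = 40 | 2·5+6·2+6·0+3·1+3·5 = 40
D: 5·3 = 15 | 2·3+6·0+6·1+3·0+3·1 = 15
gcd(5,2,6,6,3,3) = 1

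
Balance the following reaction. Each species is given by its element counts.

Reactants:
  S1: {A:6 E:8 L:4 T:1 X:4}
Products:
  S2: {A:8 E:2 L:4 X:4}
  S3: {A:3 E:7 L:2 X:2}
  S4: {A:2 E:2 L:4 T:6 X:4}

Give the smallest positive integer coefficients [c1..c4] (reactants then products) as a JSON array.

A: 6·6 = 36 | 2·8+6·3+1·2 = 36
E: 6·8 = 48 | 2·2+6·7+1·2 = 48
L: 6·4 = 24 | 2·4+6·2+1·4 = 24
T: 6·1 = 6 | 2·0+6·0+1·6 = 6
X: 6·4 = 24 | 2·4+6·2+1·4 = 24
gcd(6,2,6,1) = 1

Coefficients: [6, 2, 6, 1]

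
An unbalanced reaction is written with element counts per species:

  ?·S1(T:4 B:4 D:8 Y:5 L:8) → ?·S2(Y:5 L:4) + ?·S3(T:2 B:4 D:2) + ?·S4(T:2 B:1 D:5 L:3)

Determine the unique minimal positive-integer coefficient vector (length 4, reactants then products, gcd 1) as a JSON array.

Coefficients: [3, 3, 2, 4]

T: 3·4 = 12 | 3·0+2·2+4·2 = 12
B: 3·4 = 12 | 3·0+2·4+4·1 = 12
D: 3·8 = 24 | 3·0+2·2+4·5 = 24
Y: 3·5 = 15 | 3·5+2·0+4·0 = 15
L: 3·8 = 24 | 3·4+2·0+4·3 = 24
gcd(3,3,2,4) = 1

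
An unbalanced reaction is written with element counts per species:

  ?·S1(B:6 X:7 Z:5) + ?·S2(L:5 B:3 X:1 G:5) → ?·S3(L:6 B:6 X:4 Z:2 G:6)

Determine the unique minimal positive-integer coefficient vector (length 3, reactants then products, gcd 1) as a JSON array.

L: 2·0+6·5 = 30 | 5·6 = 30
B: 2·6+6·3 = 30 | 5·6 = 30
X: 2·7+6·1 = 20 | 5·4 = 20
Z: 2·5+6·0 = 10 | 5·2 = 10
G: 2·0+6·5 = 30 | 5·6 = 30
gcd(2,6,5) = 1

Coefficients: [2, 6, 5]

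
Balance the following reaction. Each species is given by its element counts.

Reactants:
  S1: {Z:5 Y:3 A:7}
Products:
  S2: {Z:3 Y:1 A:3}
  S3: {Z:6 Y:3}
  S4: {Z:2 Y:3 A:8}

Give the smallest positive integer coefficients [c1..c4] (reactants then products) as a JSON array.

Z: 6·5 = 30 | 6·3+1·6+3·2 = 30
Y: 6·3 = 18 | 6·1+1·3+3·3 = 18
A: 6·7 = 42 | 6·3+1·0+3·8 = 42
gcd(6,6,1,3) = 1

Coefficients: [6, 6, 1, 3]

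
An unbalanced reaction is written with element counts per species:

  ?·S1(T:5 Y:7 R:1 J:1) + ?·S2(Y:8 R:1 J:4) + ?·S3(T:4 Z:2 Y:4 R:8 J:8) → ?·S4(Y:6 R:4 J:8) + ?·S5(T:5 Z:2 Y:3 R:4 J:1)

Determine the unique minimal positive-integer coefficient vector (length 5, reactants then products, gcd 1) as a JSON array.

T: 1·5+3·0+5·4 = 25 | 6·0+5·5 = 25
Z: 1·0+3·0+5·2 = 10 | 6·0+5·2 = 10
Y: 1·7+3·8+5·4 = 51 | 6·6+5·3 = 51
R: 1·1+3·1+5·8 = 44 | 6·4+5·4 = 44
J: 1·1+3·4+5·8 = 53 | 6·8+5·1 = 53
gcd(1,3,5,6,5) = 1

Coefficients: [1, 3, 5, 6, 5]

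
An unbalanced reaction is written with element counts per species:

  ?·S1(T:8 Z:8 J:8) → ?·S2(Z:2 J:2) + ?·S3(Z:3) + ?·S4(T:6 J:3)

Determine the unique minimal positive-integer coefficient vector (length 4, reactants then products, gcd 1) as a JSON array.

Coefficients: [3, 6, 4, 4]

T: 3·8 = 24 | 6·0+4·0+4·6 = 24
Z: 3·8 = 24 | 6·2+4·3+4·0 = 24
J: 3·8 = 24 | 6·2+4·0+4·3 = 24
gcd(3,6,4,4) = 1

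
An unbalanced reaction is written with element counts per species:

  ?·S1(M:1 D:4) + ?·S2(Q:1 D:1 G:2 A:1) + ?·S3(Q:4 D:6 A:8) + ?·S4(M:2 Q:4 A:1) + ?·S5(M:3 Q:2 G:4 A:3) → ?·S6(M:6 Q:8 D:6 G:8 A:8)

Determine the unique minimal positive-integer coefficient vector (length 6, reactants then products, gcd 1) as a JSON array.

Coefficients: [3, 6, 1, 3, 5, 4]

M: 3·1+6·0+1·0+3·2+5·3 = 24 | 4·6 = 24
Q: 3·0+6·1+1·4+3·4+5·2 = 32 | 4·8 = 32
D: 3·4+6·1+1·6+3·0+5·0 = 24 | 4·6 = 24
G: 3·0+6·2+1·0+3·0+5·4 = 32 | 4·8 = 32
A: 3·0+6·1+1·8+3·1+5·3 = 32 | 4·8 = 32
gcd(3,6,1,3,5,4) = 1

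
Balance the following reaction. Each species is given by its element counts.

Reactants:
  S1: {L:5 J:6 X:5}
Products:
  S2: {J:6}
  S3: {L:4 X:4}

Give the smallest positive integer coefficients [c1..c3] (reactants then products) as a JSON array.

L: 4·5 = 20 | 4·0+5·4 = 20
J: 4·6 = 24 | 4·6+5·0 = 24
X: 4·5 = 20 | 4·0+5·4 = 20
gcd(4,4,5) = 1

Coefficients: [4, 4, 5]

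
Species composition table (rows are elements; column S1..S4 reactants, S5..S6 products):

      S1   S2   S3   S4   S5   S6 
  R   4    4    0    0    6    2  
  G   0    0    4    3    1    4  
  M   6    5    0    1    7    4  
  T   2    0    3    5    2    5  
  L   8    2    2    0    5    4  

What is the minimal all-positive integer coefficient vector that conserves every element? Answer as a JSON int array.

Coefficients: [3, 6, 4, 4, 4, 6]

R: 3·4+6·4+4·0+4·0 = 36 | 4·6+6·2 = 36
G: 3·0+6·0+4·4+4·3 = 28 | 4·1+6·4 = 28
M: 3·6+6·5+4·0+4·1 = 52 | 4·7+6·4 = 52
T: 3·2+6·0+4·3+4·5 = 38 | 4·2+6·5 = 38
L: 3·8+6·2+4·2+4·0 = 44 | 4·5+6·4 = 44
gcd(3,6,4,4,4,6) = 1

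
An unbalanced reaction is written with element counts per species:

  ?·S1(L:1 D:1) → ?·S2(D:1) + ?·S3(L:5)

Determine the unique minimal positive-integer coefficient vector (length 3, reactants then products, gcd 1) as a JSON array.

Coefficients: [5, 5, 1]

L: 5·1 = 5 | 5·0+1·5 = 5
D: 5·1 = 5 | 5·1+1·0 = 5
gcd(5,5,1) = 1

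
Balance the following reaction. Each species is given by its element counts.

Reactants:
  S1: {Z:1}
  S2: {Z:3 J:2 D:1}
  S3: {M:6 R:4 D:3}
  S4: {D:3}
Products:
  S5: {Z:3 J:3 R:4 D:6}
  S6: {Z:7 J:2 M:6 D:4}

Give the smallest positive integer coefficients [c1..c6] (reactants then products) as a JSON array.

Z: 5·1+5·3+2·0+3·0 = 20 | 2·3+2·7 = 20
J: 5·0+5·2+2·0+3·0 = 10 | 2·3+2·2 = 10
M: 5·0+5·0+2·6+3·0 = 12 | 2·0+2·6 = 12
R: 5·0+5·0+2·4+3·0 = 8 | 2·4+2·0 = 8
D: 5·0+5·1+2·3+3·3 = 20 | 2·6+2·4 = 20
gcd(5,5,2,3,2,2) = 1

Coefficients: [5, 5, 2, 3, 2, 2]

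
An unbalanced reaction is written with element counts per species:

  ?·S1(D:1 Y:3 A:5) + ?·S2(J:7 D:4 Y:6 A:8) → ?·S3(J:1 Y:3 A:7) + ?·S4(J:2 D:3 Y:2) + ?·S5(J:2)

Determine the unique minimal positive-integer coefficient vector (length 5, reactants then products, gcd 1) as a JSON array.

J: 2·0+4·7 = 28 | 6·1+6·2+5·2 = 28
D: 2·1+4·4 = 18 | 6·0+6·3+5·0 = 18
Y: 2·3+4·6 = 30 | 6·3+6·2+5·0 = 30
A: 2·5+4·8 = 42 | 6·7+6·0+5·0 = 42
gcd(2,4,6,6,5) = 1

Coefficients: [2, 4, 6, 6, 5]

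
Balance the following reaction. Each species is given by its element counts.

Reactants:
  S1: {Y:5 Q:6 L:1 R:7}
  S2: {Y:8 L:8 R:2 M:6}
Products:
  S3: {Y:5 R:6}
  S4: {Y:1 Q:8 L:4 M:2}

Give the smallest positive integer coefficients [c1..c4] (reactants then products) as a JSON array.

Coefficients: [4, 1, 5, 3]

Y: 4·5+1·8 = 28 | 5·5+3·1 = 28
Q: 4·6+1·0 = 24 | 5·0+3·8 = 24
L: 4·1+1·8 = 12 | 5·0+3·4 = 12
R: 4·7+1·2 = 30 | 5·6+3·0 = 30
M: 4·0+1·6 = 6 | 5·0+3·2 = 6
gcd(4,1,5,3) = 1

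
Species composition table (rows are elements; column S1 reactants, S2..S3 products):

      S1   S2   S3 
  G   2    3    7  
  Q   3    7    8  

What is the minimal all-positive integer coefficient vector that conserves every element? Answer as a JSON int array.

G: 5·2 = 10 | 1·3+1·7 = 10
Q: 5·3 = 15 | 1·7+1·8 = 15
gcd(5,1,1) = 1

Coefficients: [5, 1, 1]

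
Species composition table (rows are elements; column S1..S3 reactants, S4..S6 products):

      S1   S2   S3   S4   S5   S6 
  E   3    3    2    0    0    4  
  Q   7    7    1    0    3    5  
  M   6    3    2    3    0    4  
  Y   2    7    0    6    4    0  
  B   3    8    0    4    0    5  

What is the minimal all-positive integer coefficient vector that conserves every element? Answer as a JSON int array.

E: 2·3+4·3+3·2 = 24 | 2·0+5·0+6·4 = 24
Q: 2·7+4·7+3·1 = 45 | 2·0+5·3+6·5 = 45
M: 2·6+4·3+3·2 = 30 | 2·3+5·0+6·4 = 30
Y: 2·2+4·7+3·0 = 32 | 2·6+5·4+6·0 = 32
B: 2·3+4·8+3·0 = 38 | 2·4+5·0+6·5 = 38
gcd(2,4,3,2,5,6) = 1

Coefficients: [2, 4, 3, 2, 5, 6]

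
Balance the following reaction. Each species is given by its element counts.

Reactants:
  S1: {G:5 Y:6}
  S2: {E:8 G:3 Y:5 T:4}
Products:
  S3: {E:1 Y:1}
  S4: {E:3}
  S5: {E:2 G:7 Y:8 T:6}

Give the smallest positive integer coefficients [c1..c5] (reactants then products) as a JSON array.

E: 1·0+3·8 = 24 | 5·1+5·3+2·2 = 24
G: 1·5+3·3 = 14 | 5·0+5·0+2·7 = 14
Y: 1·6+3·5 = 21 | 5·1+5·0+2·8 = 21
T: 1·0+3·4 = 12 | 5·0+5·0+2·6 = 12
gcd(1,3,5,5,2) = 1

Coefficients: [1, 3, 5, 5, 2]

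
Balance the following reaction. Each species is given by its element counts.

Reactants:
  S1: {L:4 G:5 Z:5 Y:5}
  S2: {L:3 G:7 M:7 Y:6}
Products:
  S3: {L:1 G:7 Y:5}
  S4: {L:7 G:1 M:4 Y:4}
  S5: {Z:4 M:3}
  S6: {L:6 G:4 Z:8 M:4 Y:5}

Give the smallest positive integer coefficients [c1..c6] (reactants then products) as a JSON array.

Coefficients: [4, 3, 5, 2, 3, 1]

L: 4·4+3·3 = 25 | 5·1+2·7+3·0+1·6 = 25
G: 4·5+3·7 = 41 | 5·7+2·1+3·0+1·4 = 41
Z: 4·5+3·0 = 20 | 5·0+2·0+3·4+1·8 = 20
M: 4·0+3·7 = 21 | 5·0+2·4+3·3+1·4 = 21
Y: 4·5+3·6 = 38 | 5·5+2·4+3·0+1·5 = 38
gcd(4,3,5,2,3,1) = 1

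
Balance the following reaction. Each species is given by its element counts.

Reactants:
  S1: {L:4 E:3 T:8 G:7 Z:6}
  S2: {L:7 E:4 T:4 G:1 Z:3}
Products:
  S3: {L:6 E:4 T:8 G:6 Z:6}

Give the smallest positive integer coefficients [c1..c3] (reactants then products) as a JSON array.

Coefficients: [4, 2, 5]

L: 4·4+2·7 = 30 | 5·6 = 30
E: 4·3+2·4 = 20 | 5·4 = 20
T: 4·8+2·4 = 40 | 5·8 = 40
G: 4·7+2·1 = 30 | 5·6 = 30
Z: 4·6+2·3 = 30 | 5·6 = 30
gcd(4,2,5) = 1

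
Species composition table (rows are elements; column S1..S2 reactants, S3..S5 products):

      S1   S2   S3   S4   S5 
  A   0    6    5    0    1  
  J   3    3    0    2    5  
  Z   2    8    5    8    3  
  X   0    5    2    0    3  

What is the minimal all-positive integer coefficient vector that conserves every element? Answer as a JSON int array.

Coefficients: [4, 5, 5, 1, 5]

A: 4·0+5·6 = 30 | 5·5+1·0+5·1 = 30
J: 4·3+5·3 = 27 | 5·0+1·2+5·5 = 27
Z: 4·2+5·8 = 48 | 5·5+1·8+5·3 = 48
X: 4·0+5·5 = 25 | 5·2+1·0+5·3 = 25
gcd(4,5,5,1,5) = 1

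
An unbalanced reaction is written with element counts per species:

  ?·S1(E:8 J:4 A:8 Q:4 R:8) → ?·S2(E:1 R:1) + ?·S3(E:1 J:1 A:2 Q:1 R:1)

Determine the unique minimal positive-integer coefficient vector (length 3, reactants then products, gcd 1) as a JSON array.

E: 1·8 = 8 | 4·1+4·1 = 8
J: 1·4 = 4 | 4·0+4·1 = 4
A: 1·8 = 8 | 4·0+4·2 = 8
Q: 1·4 = 4 | 4·0+4·1 = 4
R: 1·8 = 8 | 4·1+4·1 = 8
gcd(1,4,4) = 1

Coefficients: [1, 4, 4]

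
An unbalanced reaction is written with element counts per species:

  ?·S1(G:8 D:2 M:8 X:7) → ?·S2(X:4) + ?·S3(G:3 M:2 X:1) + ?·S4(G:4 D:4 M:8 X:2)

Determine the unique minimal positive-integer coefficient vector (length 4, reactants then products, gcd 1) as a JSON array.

Coefficients: [2, 2, 4, 1]

G: 2·8 = 16 | 2·0+4·3+1·4 = 16
D: 2·2 = 4 | 2·0+4·0+1·4 = 4
M: 2·8 = 16 | 2·0+4·2+1·8 = 16
X: 2·7 = 14 | 2·4+4·1+1·2 = 14
gcd(2,2,4,1) = 1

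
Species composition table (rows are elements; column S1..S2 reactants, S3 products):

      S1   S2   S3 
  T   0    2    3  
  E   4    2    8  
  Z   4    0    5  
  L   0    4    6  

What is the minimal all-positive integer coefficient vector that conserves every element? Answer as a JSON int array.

T: 5·0+6·2 = 12 | 4·3 = 12
E: 5·4+6·2 = 32 | 4·8 = 32
Z: 5·4+6·0 = 20 | 4·5 = 20
L: 5·0+6·4 = 24 | 4·6 = 24
gcd(5,6,4) = 1

Coefficients: [5, 6, 4]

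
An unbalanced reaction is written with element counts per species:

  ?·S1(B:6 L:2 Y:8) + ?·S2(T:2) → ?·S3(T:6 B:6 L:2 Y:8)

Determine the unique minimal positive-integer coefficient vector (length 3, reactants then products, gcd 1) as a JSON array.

Coefficients: [1, 3, 1]

T: 1·0+3·2 = 6 | 1·6 = 6
B: 1·6+3·0 = 6 | 1·6 = 6
L: 1·2+3·0 = 2 | 1·2 = 2
Y: 1·8+3·0 = 8 | 1·8 = 8
gcd(1,3,1) = 1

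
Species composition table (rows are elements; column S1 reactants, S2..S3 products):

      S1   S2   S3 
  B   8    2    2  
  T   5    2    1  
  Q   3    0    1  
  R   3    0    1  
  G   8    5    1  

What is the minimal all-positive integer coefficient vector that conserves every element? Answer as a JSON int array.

B: 1·8 = 8 | 1·2+3·2 = 8
T: 1·5 = 5 | 1·2+3·1 = 5
Q: 1·3 = 3 | 1·0+3·1 = 3
R: 1·3 = 3 | 1·0+3·1 = 3
G: 1·8 = 8 | 1·5+3·1 = 8
gcd(1,1,3) = 1

Coefficients: [1, 1, 3]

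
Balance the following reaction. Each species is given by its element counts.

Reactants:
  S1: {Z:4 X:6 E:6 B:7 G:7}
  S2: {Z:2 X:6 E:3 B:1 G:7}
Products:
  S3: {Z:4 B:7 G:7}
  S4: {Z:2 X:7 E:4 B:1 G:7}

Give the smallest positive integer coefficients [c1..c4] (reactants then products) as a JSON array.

Z: 1·4+6·2 = 16 | 1·4+6·2 = 16
X: 1·6+6·6 = 42 | 1·0+6·7 = 42
E: 1·6+6·3 = 24 | 1·0+6·4 = 24
B: 1·7+6·1 = 13 | 1·7+6·1 = 13
G: 1·7+6·7 = 49 | 1·7+6·7 = 49
gcd(1,6,1,6) = 1

Coefficients: [1, 6, 1, 6]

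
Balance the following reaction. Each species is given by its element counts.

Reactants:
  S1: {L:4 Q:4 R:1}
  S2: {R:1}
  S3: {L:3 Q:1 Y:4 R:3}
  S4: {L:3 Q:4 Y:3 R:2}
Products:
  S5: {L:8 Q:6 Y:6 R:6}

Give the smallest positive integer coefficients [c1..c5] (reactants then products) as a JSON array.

L: 4·4+4·0+6·3+2·3 = 40 | 5·8 = 40
Q: 4·4+4·0+6·1+2·4 = 30 | 5·6 = 30
Y: 4·0+4·0+6·4+2·3 = 30 | 5·6 = 30
R: 4·1+4·1+6·3+2·2 = 30 | 5·6 = 30
gcd(4,4,6,2,5) = 1

Coefficients: [4, 4, 6, 2, 5]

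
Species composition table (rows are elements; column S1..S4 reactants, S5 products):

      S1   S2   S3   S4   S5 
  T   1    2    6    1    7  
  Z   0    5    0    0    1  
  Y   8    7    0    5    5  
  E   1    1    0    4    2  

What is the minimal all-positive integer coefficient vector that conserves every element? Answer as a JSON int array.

T: 1·1+1·2+5·6+2·1 = 35 | 5·7 = 35
Z: 1·0+1·5+5·0+2·0 = 5 | 5·1 = 5
Y: 1·8+1·7+5·0+2·5 = 25 | 5·5 = 25
E: 1·1+1·1+5·0+2·4 = 10 | 5·2 = 10
gcd(1,1,5,2,5) = 1

Coefficients: [1, 1, 5, 2, 5]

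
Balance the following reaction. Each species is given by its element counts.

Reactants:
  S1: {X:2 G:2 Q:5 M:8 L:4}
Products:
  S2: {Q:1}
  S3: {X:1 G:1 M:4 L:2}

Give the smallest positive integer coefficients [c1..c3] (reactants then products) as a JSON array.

Coefficients: [1, 5, 2]

X: 1·2 = 2 | 5·0+2·1 = 2
G: 1·2 = 2 | 5·0+2·1 = 2
Q: 1·5 = 5 | 5·1+2·0 = 5
M: 1·8 = 8 | 5·0+2·4 = 8
L: 1·4 = 4 | 5·0+2·2 = 4
gcd(1,5,2) = 1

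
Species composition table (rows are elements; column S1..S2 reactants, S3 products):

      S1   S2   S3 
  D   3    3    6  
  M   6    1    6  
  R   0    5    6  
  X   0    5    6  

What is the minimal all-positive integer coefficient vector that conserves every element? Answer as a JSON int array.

D: 4·3+6·3 = 30 | 5·6 = 30
M: 4·6+6·1 = 30 | 5·6 = 30
R: 4·0+6·5 = 30 | 5·6 = 30
X: 4·0+6·5 = 30 | 5·6 = 30
gcd(4,6,5) = 1

Coefficients: [4, 6, 5]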